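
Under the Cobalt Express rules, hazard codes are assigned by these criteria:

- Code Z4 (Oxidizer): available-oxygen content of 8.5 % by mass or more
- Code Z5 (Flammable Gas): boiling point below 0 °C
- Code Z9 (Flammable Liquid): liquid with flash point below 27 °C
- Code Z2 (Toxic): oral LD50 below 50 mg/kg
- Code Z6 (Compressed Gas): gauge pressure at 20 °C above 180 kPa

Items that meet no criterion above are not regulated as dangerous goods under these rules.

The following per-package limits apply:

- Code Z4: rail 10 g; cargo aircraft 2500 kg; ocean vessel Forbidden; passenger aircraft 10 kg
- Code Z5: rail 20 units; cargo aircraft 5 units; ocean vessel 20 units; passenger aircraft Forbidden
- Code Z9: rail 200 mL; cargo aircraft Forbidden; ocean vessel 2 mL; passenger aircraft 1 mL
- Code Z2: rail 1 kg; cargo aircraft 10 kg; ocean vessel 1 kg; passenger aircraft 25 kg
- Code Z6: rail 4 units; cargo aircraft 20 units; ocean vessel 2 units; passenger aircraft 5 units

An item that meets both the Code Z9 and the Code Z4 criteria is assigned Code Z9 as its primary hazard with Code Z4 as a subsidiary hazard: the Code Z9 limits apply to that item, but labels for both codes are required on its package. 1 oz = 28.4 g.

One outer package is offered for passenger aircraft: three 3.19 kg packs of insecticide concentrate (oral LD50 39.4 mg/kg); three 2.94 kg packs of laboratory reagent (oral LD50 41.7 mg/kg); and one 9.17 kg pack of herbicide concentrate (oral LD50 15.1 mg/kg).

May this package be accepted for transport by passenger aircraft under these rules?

No

Insecticide concentrate: oral LD50 39.4 mg/kg < 50 mg/kg → Code Z2 (Toxic).
The laboratory reagent has oral LD50 41.7 mg/kg, which is < 50 mg/kg, so it is Code Z2 (Toxic).
The herbicide concentrate has oral LD50 15.1 mg/kg, which is < 50 mg/kg, so it is Code Z2 (Toxic).
Total Code Z2: (three 3.19 kg packs = 9.57 kg) + (three 2.94 kg packs = 8.82 kg) + 9.17 kg = 27.56 kg.
27.56 kg exceeds the passenger aircraft limit of 25 kg for Code Z2.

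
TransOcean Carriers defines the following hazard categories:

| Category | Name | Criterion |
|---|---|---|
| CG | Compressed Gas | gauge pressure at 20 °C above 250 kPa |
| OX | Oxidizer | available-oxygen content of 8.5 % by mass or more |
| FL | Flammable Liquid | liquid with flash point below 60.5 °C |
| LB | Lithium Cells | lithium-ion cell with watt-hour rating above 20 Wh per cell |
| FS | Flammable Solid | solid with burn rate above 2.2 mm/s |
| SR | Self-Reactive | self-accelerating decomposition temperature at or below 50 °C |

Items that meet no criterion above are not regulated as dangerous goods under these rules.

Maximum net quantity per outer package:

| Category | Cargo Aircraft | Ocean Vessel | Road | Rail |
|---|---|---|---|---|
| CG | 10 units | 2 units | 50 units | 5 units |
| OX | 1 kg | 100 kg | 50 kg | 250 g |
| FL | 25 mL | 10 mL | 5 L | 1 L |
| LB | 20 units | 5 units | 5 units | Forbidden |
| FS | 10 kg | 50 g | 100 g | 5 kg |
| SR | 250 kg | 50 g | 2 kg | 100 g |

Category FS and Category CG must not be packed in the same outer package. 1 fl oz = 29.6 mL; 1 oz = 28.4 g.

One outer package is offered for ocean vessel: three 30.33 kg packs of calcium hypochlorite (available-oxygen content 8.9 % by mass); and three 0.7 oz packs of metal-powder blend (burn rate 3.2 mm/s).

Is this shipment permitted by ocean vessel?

The calcium hypochlorite has available-oxygen content 8.9 % by mass, which is ≥ 8.5 % by mass, so it is Category OX (Oxidizer).
Metal-powder blend: burn rate 3.2 mm/s > 2.2 mm/s → Category FS (Flammable Solid).
Category FS quantity: three 0.7 oz packs = 59.64 g.
59.64 g exceeds the ocean vessel limit of 50 g for Category FS.
Category OX quantity: three 30.33 kg packs = 90.99 kg.
90.99 kg is within the ocean vessel limit of 100 kg for Category OX.
The segregation rule (Category FS with Category CG) does not apply to Category FS with Category OX.

No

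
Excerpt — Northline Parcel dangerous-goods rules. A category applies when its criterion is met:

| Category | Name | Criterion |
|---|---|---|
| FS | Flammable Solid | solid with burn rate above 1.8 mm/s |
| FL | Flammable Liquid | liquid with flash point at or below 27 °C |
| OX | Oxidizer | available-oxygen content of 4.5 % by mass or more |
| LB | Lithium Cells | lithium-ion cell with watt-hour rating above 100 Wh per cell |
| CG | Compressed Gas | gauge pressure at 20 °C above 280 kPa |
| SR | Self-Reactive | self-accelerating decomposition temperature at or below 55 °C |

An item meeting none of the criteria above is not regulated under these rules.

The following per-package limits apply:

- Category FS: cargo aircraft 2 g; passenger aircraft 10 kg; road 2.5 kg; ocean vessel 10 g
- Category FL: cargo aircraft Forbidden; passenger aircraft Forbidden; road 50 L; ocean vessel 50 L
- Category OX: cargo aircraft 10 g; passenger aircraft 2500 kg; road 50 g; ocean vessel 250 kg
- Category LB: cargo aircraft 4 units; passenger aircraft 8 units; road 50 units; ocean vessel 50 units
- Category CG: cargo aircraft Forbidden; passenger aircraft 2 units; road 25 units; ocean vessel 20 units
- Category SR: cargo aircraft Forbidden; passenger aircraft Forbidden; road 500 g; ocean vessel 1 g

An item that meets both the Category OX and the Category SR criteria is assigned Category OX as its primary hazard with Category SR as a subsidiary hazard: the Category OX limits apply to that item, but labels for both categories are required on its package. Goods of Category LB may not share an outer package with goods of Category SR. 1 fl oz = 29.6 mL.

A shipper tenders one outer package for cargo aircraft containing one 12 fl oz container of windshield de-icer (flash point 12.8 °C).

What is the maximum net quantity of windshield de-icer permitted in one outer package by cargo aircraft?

Windshield de-icer: flash point 12.8 °C ≤ 27 °C → Category FL (Flammable Liquid).
The cargo aircraft limit for Category FL is Forbidden.

Forbidden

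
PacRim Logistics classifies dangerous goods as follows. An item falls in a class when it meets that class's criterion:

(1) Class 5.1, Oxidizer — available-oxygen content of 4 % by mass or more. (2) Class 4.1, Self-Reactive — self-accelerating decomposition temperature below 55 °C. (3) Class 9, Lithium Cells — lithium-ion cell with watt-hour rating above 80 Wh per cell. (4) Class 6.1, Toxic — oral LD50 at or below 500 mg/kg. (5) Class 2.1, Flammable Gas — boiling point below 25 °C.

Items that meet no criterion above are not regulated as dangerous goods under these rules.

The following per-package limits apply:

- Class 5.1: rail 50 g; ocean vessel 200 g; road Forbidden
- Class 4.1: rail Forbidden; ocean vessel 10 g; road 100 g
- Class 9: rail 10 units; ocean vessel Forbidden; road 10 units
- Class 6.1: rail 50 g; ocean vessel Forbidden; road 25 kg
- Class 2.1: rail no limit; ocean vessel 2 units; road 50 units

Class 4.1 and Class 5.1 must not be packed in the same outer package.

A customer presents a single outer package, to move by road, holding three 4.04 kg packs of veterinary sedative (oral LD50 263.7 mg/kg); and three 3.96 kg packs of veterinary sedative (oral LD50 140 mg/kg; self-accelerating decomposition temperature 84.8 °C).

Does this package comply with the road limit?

Yes

With oral LD50 263.7 mg/kg (≤ 500 mg/kg), the veterinary sedative falls in Class 6.1.
With oral LD50 140 mg/kg (≤ 500 mg/kg), the veterinary sedative falls in Class 6.1.
Total Class 6.1: (three 4.04 kg packs = 12.12 kg) + (three 3.96 kg packs = 11.88 kg) = 24 kg.
24 kg is within the road limit of 25 kg for Class 6.1.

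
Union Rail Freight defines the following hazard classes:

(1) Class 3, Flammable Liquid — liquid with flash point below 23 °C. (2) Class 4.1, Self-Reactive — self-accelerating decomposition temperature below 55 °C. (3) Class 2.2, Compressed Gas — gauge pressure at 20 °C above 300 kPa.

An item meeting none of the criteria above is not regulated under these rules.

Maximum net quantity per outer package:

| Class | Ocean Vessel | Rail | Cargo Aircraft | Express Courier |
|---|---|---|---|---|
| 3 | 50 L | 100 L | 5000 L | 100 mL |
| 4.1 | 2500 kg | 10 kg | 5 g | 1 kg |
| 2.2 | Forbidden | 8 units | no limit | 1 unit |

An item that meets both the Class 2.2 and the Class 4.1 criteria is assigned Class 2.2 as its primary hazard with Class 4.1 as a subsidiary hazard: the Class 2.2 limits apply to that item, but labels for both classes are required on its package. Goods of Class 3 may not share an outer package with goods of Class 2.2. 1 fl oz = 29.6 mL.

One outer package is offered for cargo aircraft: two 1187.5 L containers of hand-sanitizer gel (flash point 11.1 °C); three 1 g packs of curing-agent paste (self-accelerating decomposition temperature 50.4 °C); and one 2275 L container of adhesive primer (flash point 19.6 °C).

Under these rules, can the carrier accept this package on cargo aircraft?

Yes

Flash point 11.1 °C meets the Class 3 criterion (Flammable Liquid), so the hand-sanitizer gel is Class 3.
Curing-agent paste: self-accelerating decomposition temperature 50.4 °C < 55 °C → Class 4.1 (Self-Reactive).
The adhesive primer has flash point 19.6 °C, which is < 23 °C, so it is Class 3 (Flammable Liquid).
Total Class 3: (two 1187.5 L containers = 2375 L) + 2275 L = 4650 L.
4650 L ≤ 5000 L (cargo aircraft limit, Class 3) — within limit.
Class 4.1 quantity: three 1 g packs = 3 g.
3 g ≤ 5 g (cargo aircraft limit, Class 4.1) — within limit.
The segregation rule (Class 3 with Class 2.2) does not apply to Class 3 with Class 4.1.
Every hazard class is within its cargo aircraft limit and no segregation rule is violated.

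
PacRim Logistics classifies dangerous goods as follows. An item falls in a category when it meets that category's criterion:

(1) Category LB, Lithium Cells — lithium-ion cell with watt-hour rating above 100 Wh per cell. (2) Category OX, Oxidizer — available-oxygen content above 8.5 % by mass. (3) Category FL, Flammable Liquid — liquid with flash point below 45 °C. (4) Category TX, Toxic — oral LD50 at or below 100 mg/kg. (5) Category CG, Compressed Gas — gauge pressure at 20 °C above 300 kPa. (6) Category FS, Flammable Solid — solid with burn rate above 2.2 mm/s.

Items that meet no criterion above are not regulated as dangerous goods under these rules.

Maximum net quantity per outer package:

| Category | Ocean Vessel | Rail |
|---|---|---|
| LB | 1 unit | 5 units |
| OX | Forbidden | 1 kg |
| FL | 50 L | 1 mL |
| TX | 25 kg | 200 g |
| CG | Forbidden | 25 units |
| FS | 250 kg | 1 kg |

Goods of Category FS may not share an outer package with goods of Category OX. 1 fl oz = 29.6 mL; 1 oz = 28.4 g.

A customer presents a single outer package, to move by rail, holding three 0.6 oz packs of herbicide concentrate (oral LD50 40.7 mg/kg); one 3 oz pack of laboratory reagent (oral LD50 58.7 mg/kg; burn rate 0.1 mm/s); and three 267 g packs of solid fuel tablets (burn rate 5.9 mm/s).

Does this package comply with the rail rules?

Herbicide concentrate: oral LD50 40.7 mg/kg ≤ 100 mg/kg → Category TX (Toxic).
With oral LD50 58.7 mg/kg (≤ 100 mg/kg), the laboratory reagent falls in Category TX.
Burn rate 5.9 mm/s meets the Category FS criterion (Flammable Solid), so the solid fuel tablets are Category FS.
Total Category TX: (three 0.6 oz packs = 51.12 g) + (one 3 oz pack = 85.2 g) = 136.32 g.
136.32 g is within the rail limit of 200 g for Category TX.
Category FS quantity: three 267 g packs = 801 g.
801 g ≤ 1 kg (rail limit, Category FS) — within limit.
The segregation rule (Category FS with Category OX) does not apply to Category TX with Category FS.
Every hazard category is within its rail limit and no segregation rule is violated.

Yes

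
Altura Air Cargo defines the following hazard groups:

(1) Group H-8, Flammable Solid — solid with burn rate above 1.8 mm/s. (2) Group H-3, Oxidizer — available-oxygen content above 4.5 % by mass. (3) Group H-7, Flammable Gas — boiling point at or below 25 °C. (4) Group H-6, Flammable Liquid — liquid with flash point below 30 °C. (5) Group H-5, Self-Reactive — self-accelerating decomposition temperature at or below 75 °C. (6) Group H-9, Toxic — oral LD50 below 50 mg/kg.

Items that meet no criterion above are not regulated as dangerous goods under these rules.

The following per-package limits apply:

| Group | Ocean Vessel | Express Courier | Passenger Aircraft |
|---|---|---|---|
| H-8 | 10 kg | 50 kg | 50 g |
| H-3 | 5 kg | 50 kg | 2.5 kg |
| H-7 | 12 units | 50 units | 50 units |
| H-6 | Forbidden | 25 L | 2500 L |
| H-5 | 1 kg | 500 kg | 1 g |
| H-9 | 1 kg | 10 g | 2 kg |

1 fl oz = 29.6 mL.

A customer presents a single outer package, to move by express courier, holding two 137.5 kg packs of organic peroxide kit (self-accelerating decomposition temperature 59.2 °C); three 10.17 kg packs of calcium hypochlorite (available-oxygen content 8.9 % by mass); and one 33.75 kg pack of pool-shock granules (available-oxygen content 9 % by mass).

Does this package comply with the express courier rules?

No

Self-accelerating decomposition temperature 59.2 °C meets the Group H-5 criterion (Self-Reactive), so the organic peroxide kit is Group H-5.
Calcium hypochlorite: available-oxygen content 8.9 % by mass > 4.5 % by mass → Group H-3 (Oxidizer).
Available-oxygen content 9 % by mass meets the Group H-3 criterion (Oxidizer), so the pool-shock granules are Group H-3.
Group H-3 net quantity: (three 10.17 kg packs = 30.51 kg) + 33.75 kg = 64.26 kg.
64.26 kg > 50 kg (express courier limit, Group H-3) — over the limit.
Group H-5 quantity: two 137.5 kg packs = 275 kg.
275 kg ≤ 500 kg (express courier limit, Group H-5) — within limit.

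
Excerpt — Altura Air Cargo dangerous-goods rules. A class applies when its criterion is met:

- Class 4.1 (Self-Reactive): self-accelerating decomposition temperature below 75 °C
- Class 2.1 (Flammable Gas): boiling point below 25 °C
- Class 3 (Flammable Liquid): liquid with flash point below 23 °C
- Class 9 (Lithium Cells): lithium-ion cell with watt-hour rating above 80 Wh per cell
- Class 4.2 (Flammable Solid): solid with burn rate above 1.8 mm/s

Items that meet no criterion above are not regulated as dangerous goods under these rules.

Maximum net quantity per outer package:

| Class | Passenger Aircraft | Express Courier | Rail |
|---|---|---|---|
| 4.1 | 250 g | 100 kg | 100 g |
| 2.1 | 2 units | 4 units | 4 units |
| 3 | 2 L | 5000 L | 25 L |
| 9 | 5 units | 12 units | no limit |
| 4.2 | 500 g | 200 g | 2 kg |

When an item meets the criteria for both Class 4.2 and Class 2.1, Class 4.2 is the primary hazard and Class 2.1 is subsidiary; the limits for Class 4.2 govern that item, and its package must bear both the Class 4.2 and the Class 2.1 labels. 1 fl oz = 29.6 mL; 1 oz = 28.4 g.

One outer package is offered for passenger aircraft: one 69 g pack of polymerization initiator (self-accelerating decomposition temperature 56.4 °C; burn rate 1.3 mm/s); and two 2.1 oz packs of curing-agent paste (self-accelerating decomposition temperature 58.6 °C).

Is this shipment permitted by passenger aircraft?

Yes

The polymerization initiator has self-accelerating decomposition temperature 56.4 °C, which is < 75 °C, so it is Class 4.1 (Self-Reactive).
The curing-agent paste has self-accelerating decomposition temperature 58.6 °C, which is < 75 °C, so it is Class 4.1 (Self-Reactive).
Total Class 4.1: 69 g + (two 2.1 oz packs = 119.28 g) = 188.28 g.
188.28 g ≤ 250 g (passenger aircraft limit, Class 4.1) — within limit.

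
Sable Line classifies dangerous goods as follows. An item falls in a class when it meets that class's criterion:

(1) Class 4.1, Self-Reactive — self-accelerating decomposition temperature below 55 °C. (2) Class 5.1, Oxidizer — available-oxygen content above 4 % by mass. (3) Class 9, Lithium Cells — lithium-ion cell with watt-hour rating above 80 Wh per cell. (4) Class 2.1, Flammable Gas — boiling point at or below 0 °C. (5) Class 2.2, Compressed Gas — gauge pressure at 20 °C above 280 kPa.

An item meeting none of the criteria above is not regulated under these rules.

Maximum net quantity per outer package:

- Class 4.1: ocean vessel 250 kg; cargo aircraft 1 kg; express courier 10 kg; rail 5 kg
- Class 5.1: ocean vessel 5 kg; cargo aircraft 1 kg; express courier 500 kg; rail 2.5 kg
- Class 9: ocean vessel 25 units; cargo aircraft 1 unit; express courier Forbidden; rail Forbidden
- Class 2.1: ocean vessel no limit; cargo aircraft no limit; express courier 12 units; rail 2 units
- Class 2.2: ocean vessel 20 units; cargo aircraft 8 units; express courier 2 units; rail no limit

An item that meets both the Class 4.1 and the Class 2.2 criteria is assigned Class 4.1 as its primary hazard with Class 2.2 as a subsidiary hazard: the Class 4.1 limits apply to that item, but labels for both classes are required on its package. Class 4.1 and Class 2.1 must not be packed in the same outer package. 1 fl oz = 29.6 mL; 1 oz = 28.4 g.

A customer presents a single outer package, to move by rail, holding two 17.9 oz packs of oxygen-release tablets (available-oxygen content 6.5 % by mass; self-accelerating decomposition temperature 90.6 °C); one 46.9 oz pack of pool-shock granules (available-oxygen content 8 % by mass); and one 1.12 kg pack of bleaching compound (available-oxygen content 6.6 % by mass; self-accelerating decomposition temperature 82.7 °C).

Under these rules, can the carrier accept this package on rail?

No

Oxygen-release tablets: available-oxygen content 6.5 % by mass > 4 % by mass → Class 5.1 (Oxidizer).
Available-oxygen content 8 % by mass meets the Class 5.1 criterion (Oxidizer), so the pool-shock granules are Class 5.1.
With available-oxygen content 6.6 % by mass (> 4 % by mass), the bleaching compound falls in Class 5.1.
Total Class 5.1: (two 17.9 oz packs = 1016.72 g) + (one 46.9 oz pack = 1331.96 g) + 1.12 kg = 3468.68 g.
3468.68 g exceeds the rail limit of 2.5 kg for Class 5.1.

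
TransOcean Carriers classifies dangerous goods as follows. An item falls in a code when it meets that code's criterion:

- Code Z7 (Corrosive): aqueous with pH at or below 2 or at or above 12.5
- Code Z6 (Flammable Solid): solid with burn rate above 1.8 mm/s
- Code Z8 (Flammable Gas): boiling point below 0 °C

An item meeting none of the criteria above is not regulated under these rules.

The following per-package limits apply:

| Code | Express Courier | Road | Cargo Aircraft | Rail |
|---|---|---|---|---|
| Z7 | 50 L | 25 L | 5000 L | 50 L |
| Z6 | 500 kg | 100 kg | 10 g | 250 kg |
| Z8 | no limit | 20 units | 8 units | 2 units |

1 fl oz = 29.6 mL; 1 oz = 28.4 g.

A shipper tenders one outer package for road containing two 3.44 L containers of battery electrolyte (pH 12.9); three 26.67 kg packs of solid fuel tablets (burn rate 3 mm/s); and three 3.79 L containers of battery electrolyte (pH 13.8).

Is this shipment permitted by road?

Yes

pH 12.9 meets the Code Z7 criterion (Corrosive), so the battery electrolyte is Code Z7.
With burn rate 3 mm/s (> 1.8 mm/s), the solid fuel tablets fall in Code Z6.
With pH 13.8 (≥ 12.5), the battery electrolyte falls in Code Z7.
Total Code Z7: (two 3.44 L containers = 6.88 L) + (three 3.79 L containers = 11.37 L) = 18.25 L.
18.25 L ≤ 25 L (road limit, Code Z7) — within limit.
Code Z6 quantity: three 26.67 kg packs = 80.01 kg.
That is within the Code Z6 road limit of 100 kg.
Every hazard code is within its road limit and no segregation rule is violated.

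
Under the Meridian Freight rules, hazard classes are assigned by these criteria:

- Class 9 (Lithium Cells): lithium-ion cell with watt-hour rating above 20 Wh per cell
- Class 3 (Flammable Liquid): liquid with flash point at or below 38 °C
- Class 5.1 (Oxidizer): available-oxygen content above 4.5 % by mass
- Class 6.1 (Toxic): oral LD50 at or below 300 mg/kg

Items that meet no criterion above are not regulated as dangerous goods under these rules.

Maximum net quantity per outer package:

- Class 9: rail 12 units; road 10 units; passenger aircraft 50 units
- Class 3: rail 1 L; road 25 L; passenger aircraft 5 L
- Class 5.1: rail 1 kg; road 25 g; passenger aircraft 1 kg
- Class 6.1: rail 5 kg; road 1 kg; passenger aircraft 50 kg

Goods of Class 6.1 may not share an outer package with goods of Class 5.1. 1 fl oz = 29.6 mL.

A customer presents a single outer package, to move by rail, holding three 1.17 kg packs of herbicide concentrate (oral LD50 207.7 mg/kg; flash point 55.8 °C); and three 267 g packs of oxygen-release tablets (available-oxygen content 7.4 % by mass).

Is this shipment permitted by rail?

Oral LD50 207.7 mg/kg meets the Class 6.1 criterion (Toxic), so the herbicide concentrate is Class 6.1.
With available-oxygen content 7.4 % by mass (> 4.5 % by mass), the oxygen-release tablets fall in Class 5.1.
Class 6.1 quantity: three 1.17 kg packs = 3.51 kg.
3.51 kg is within the rail limit of 5 kg for Class 6.1.
Class 5.1 quantity: three 267 g packs = 801 g.
That is within the Class 5.1 rail limit of 1 kg.
Class 6.1 and Class 5.1 may not share an outer package.

No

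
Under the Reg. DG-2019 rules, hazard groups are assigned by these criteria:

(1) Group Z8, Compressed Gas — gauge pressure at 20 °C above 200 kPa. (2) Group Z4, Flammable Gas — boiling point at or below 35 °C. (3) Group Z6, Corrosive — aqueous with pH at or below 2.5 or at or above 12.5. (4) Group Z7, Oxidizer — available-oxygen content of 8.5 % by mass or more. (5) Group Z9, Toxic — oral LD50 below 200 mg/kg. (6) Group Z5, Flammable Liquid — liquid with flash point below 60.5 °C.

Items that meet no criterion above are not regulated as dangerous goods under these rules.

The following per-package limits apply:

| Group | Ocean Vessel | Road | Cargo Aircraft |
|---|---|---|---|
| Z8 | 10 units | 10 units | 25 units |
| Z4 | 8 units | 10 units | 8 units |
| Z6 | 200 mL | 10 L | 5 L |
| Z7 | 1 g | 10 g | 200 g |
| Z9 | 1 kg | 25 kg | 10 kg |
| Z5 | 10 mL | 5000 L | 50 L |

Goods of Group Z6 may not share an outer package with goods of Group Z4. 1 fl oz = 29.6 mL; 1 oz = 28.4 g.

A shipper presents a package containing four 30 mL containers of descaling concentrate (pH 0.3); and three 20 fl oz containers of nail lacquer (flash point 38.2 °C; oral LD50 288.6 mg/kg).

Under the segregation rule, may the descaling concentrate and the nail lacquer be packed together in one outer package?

Yes

pH 0.3 meets the Group Z6 criterion (Corrosive), so the descaling concentrate is Group Z6.
With flash point 38.2 °C (< 60.5 °C), the nail lacquer falls in Group Z5.
No segregation rule bars Group Z6 with Group Z5.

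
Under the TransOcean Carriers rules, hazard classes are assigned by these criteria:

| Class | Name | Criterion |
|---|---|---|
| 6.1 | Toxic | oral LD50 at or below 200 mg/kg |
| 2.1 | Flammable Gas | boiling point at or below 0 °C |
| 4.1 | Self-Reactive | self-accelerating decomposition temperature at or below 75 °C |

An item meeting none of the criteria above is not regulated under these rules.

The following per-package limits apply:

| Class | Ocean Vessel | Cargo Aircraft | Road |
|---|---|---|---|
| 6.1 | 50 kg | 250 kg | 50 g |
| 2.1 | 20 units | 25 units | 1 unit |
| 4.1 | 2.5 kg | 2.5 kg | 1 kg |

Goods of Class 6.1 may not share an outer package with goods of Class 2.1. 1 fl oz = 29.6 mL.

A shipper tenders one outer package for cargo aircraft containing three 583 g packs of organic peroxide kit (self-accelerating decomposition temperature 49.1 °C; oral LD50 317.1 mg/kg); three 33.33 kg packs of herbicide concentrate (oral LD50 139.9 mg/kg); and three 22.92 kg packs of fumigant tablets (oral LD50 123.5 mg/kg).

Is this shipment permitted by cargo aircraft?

Yes

The organic peroxide kit has self-accelerating decomposition temperature 49.1 °C, which is ≤ 75 °C, so it is Class 4.1 (Self-Reactive).
With oral LD50 139.9 mg/kg (≤ 200 mg/kg), the herbicide concentrate falls in Class 6.1.
Oral LD50 123.5 mg/kg meets the Class 6.1 criterion (Toxic), so the fumigant tablets are Class 6.1.
Class 6.1 net quantity: (three 33.33 kg packs = 99.99 kg) + (three 22.92 kg packs = 68.76 kg) = 168.75 kg.
168.75 kg is within the cargo aircraft limit of 250 kg for Class 6.1.
Class 4.1 quantity: three 583 g packs = 1.749 kg.
1.749 kg ≤ 2.5 kg (cargo aircraft limit, Class 4.1) — within limit.
The segregation rule (Class 6.1 with Class 2.1) does not apply to Class 6.1 with Class 4.1.
Every hazard class is within its cargo aircraft limit and no segregation rule is violated.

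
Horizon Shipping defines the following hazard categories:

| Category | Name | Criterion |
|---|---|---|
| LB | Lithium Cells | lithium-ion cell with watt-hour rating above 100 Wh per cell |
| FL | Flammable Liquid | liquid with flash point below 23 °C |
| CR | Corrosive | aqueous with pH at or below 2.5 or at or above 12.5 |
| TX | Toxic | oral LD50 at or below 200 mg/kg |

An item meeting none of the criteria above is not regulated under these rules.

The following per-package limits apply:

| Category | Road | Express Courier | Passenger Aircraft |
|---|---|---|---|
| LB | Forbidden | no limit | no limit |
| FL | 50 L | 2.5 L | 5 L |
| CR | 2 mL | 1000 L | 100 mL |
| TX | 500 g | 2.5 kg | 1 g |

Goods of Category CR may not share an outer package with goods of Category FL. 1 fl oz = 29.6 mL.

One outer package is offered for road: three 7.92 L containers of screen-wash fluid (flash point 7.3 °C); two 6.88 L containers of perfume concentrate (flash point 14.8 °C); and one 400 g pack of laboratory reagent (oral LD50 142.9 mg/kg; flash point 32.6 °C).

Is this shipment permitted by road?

Yes

The screen-wash fluid has flash point 7.3 °C, which is < 23 °C, so it is Category FL (Flammable Liquid).
With flash point 14.8 °C (< 23 °C), the perfume concentrate falls in Category FL.
The laboratory reagent has oral LD50 142.9 mg/kg, which is ≤ 200 mg/kg, so it is Category TX (Toxic).
Total Category FL: (three 7.92 L containers = 23.76 L) + (two 6.88 L containers = 13.76 L) = 37.52 L.
37.52 L is within the road limit of 50 L for Category FL.
Category TX quantity: 400 g.
400 g is within the road limit of 500 g for Category TX.
The segregation rule (Category CR with Category FL) does not apply to Category FL with Category TX.
Every hazard category is within its road limit and no segregation rule is violated.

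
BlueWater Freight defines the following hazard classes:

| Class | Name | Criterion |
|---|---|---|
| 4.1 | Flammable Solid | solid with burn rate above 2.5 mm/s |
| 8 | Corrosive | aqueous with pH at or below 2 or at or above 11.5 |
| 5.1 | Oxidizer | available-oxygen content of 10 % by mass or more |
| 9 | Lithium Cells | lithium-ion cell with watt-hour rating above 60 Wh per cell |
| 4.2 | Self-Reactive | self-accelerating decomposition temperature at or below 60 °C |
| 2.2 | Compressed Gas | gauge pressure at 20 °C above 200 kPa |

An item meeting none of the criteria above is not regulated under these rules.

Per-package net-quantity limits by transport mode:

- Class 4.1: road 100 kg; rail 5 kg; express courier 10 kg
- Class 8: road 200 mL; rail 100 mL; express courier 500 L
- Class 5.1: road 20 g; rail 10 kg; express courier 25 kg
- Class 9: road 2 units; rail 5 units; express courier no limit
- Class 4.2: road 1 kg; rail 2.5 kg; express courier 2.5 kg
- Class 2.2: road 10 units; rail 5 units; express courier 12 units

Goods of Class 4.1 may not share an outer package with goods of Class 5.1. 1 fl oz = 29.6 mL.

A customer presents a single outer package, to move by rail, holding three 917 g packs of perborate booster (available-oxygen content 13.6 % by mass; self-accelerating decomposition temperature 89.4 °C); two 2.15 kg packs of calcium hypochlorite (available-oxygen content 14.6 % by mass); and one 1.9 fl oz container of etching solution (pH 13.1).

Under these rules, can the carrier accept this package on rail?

Yes

Perborate booster: available-oxygen content 13.6 % by mass ≥ 10 % by mass → Class 5.1 (Oxidizer).
Calcium hypochlorite: available-oxygen content 14.6 % by mass ≥ 10 % by mass → Class 5.1 (Oxidizer).
pH 13.1 meets the Class 8 criterion (Corrosive), so the etching solution is Class 8.
Class 5.1 net quantity: (three 917 g packs = 2.751 kg) + (two 2.15 kg packs = 4.3 kg) = 7.051 kg.
7.051 kg ≤ 10 kg (rail limit, Class 5.1) — within limit.
Class 8 quantity: one 1.9 fl oz container = 56.24 mL.
56.24 mL is within the rail limit of 100 mL for Class 8.
The segregation rule (Class 4.1 with Class 5.1) does not apply to Class 5.1 with Class 8.
Every hazard class is within its rail limit and no segregation rule is violated.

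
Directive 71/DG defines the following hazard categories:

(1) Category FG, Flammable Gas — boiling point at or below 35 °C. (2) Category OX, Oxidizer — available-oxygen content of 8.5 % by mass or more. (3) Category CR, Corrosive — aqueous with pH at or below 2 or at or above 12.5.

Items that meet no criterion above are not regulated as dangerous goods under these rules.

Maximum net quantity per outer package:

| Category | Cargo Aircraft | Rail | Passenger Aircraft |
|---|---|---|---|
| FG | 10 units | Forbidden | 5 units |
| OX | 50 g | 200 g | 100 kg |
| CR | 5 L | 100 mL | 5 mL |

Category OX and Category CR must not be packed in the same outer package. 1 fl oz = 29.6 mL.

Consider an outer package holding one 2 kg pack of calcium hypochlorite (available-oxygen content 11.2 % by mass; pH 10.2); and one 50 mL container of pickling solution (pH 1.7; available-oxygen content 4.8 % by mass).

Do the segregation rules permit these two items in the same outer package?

No

Calcium hypochlorite: available-oxygen content 11.2 % by mass ≥ 8.5 % by mass → Category OX (Oxidizer).
Pickling solution: pH 1.7 ≤ 2 → Category CR (Corrosive).
Category OX and Category CR may not share an outer package.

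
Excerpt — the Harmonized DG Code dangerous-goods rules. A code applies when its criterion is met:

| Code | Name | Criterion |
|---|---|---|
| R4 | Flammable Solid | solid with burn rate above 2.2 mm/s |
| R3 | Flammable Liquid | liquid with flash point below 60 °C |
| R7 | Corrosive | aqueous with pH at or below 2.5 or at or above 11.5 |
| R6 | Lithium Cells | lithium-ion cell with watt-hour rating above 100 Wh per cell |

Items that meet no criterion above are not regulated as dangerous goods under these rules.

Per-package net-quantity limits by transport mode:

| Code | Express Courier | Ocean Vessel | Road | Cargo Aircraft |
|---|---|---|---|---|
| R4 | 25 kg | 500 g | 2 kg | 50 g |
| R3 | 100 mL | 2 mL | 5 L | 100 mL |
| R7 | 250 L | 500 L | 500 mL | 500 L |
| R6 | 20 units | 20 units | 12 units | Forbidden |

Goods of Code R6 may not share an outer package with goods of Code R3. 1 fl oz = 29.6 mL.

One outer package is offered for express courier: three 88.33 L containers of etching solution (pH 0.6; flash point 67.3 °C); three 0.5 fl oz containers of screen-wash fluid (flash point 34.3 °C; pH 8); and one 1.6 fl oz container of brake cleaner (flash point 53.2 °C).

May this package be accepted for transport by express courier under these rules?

No

The etching solution has pH 0.6, which is ≤ 2.5, so it is Code R7 (Corrosive).
With flash point 34.3 °C (< 60 °C), the screen-wash fluid falls in Code R3.
Brake cleaner: flash point 53.2 °C < 60 °C → Code R3 (Flammable Liquid).
Total Code R3: (three 0.5 fl oz containers = 44.4 mL) + (one 1.6 fl oz container = 47.36 mL) = 91.76 mL.
91.76 mL ≤ 100 mL (express courier limit, Code R3) — within limit.
Code R7 quantity: three 88.33 L containers = 264.99 L.
264.99 L exceeds the express courier limit of 250 L for Code R7.
The segregation rule (Code R6 with Code R3) does not apply to Code R3 with Code R7.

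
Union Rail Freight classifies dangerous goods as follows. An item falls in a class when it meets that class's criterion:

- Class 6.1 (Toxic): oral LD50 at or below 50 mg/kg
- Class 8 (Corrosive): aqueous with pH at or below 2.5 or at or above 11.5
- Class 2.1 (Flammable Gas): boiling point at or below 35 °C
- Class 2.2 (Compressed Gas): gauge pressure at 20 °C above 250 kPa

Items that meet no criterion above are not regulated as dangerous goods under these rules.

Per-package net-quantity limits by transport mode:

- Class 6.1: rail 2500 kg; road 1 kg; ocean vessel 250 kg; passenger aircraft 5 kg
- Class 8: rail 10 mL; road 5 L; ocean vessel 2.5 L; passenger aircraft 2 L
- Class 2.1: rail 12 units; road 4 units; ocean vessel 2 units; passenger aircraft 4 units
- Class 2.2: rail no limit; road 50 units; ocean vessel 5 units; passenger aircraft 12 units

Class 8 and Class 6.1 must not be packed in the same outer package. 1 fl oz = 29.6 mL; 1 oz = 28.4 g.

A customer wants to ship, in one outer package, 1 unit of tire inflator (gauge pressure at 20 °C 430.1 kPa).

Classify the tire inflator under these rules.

Class 2.2

The tire inflator has gauge pressure at 20 °C 430.1 kPa, which is > 250 kPa, so it is Class 2.2 (Compressed Gas).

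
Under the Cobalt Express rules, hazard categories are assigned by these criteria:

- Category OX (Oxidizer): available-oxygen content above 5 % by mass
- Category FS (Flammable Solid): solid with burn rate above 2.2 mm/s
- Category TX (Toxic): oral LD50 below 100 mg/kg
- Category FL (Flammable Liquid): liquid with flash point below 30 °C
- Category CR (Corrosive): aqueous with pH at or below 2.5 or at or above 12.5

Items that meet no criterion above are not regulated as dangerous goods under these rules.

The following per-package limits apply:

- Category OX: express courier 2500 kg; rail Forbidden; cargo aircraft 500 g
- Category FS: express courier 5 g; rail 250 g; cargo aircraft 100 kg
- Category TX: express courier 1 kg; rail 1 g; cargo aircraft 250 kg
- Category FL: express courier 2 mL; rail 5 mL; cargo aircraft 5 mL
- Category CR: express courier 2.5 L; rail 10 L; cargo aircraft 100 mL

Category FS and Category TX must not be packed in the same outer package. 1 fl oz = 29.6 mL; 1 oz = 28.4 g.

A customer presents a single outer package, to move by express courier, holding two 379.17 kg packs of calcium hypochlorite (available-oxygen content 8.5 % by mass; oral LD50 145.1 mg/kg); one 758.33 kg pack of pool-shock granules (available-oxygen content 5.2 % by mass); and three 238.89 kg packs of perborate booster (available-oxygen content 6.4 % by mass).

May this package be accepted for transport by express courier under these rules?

Yes

With available-oxygen content 8.5 % by mass (> 5 % by mass), the calcium hypochlorite falls in Category OX.
The pool-shock granules have available-oxygen content 5.2 % by mass, which is > 5 % by mass, so they are Category OX (Oxidizer).
With available-oxygen content 6.4 % by mass (> 5 % by mass), the perborate booster falls in Category OX.
Category OX net quantity: (two 379.17 kg packs = 758.34 kg) + 758.33 kg + (three 238.89 kg packs = 716.67 kg) = 2233.34 kg.
2233.34 kg ≤ 2500 kg (express courier limit, Category OX) — within limit.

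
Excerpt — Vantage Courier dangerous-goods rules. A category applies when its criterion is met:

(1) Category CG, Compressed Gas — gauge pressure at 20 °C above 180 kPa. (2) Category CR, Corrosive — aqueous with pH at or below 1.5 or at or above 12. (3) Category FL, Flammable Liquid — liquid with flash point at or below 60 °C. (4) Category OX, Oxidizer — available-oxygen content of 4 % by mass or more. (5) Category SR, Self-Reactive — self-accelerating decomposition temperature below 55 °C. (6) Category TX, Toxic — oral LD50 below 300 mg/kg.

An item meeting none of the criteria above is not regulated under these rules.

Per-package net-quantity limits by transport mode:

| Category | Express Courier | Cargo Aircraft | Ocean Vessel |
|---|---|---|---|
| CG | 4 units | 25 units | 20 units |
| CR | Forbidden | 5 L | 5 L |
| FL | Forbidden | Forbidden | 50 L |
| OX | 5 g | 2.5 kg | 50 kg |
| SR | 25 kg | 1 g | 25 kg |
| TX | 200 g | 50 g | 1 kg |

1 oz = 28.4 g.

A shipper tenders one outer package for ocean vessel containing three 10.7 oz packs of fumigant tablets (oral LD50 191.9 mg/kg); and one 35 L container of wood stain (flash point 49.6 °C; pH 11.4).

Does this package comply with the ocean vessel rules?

Yes

Oral LD50 191.9 mg/kg meets the Category TX criterion (Toxic), so the fumigant tablets are Category TX.
Wood stain: flash point 49.6 °C ≤ 60 °C → Category FL (Flammable Liquid).
Category TX quantity: three 10.7 oz packs = 911.64 g.
That is within the Category TX ocean vessel limit of 1 kg.
Category FL quantity: 35 L.
35 L is within the ocean vessel limit of 50 L for Category FL.
Every hazard category is within its ocean vessel limit and no segregation rule is violated.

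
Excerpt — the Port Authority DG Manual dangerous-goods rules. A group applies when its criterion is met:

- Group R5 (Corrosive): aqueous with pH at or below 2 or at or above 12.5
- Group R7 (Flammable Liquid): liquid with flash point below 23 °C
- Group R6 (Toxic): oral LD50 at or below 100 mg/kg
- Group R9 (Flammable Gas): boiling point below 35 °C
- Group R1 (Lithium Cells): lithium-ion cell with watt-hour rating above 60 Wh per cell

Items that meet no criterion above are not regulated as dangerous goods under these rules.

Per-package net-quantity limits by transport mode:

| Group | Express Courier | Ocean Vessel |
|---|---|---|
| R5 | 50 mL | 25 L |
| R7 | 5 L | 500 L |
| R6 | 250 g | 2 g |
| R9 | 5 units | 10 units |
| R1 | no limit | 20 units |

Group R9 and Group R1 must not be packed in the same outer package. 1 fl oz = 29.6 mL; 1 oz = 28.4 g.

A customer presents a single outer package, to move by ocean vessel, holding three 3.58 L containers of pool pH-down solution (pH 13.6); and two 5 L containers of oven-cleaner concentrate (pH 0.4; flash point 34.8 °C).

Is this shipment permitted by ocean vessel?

pH 13.6 meets the Group R5 criterion (Corrosive), so the pool pH-down solution is Group R5.
pH 0.4 meets the Group R5 criterion (Corrosive), so the oven-cleaner concentrate is Group R5.
Group R5 net quantity: (three 3.58 L containers = 10.74 L) + (two 5 L containers = 10 L) = 20.74 L.
20.74 L is within the ocean vessel limit of 25 L for Group R5.

Yes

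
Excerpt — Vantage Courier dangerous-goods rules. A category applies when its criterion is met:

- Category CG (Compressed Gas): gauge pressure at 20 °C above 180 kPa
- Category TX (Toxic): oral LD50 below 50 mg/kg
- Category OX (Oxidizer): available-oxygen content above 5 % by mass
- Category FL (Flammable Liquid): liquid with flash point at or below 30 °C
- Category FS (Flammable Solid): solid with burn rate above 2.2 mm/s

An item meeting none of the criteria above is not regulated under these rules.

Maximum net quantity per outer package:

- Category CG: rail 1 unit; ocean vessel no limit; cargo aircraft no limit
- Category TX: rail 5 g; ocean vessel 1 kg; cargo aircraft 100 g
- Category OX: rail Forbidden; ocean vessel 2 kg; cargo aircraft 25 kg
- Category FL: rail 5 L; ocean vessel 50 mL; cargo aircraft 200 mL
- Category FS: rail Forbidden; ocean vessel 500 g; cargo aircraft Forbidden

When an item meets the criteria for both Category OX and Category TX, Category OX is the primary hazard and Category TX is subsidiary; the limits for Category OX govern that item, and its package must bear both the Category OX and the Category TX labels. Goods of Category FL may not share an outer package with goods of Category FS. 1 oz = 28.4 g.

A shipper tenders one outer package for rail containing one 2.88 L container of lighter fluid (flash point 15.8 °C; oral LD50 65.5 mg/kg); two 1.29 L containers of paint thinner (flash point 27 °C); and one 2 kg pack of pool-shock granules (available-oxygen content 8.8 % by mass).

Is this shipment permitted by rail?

No

Flash point 15.8 °C meets the Category FL criterion (Flammable Liquid), so the lighter fluid is Category FL.
Flash point 27 °C meets the Category FL criterion (Flammable Liquid), so the paint thinner is Category FL.
Pool-shock granules: available-oxygen content 8.8 % by mass > 5 % by mass → Category OX (Oxidizer).
Category OX quantity: 2 kg.
By rail, Category OX is Forbidden regardless of quantity.
Category FL net quantity: 2.88 L + (two 1.29 L containers = 2.58 L) = 5.46 L.
5.46 L exceeds the rail limit of 5 L for Category FL.
The segregation rule (Category FL with Category FS) does not apply to Category OX with Category FL.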